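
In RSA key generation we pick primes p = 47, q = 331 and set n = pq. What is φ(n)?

φ(pq) = (p−1)(q−1) = 46 · 330 = 15180.

15180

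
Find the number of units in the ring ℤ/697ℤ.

640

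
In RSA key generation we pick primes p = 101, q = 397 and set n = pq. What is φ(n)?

φ(pq) = (p−1)(q−1) = 100 · 396 = 39600.

39600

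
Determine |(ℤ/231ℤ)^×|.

120

231 = 3 · 7 · 11.
φ(231) = 231 · (1 − 1/3) · (1 − 1/7) · (1 − 1/11)
       = 231 · 120/231 = 120.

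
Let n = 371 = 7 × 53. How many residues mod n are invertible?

312

φ(371) = 371 · (1 − 1/7) · (1 − 1/53)
       = 371 · 312/371 = 312.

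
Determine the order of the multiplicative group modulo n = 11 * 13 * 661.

79200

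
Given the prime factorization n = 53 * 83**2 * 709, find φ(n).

φ(53) = 53 − 1 = 52.
φ(83^2) = 83^1·(83−1) = 83·82 = 6806.
φ(709) = 709 − 1 = 708.
Since φ is multiplicative, φ(258867953) = 52 · 6806 · 708 = 250569696.

250569696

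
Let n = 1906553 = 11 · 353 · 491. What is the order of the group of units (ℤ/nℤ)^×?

1724800

φ(1906553) = 1906553 · (1 − 1/11) · (1 − 1/353) · (1 − 1/491)
       = 1906553 · 1724800/1906553 = 1724800.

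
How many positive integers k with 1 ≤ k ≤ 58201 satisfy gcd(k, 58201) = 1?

Prime factorization: 58201 = 11^2 * 13 * 37.
φ(58201) = 58201 · (1 − 1/11) · (1 − 1/13) · (1 − 1/37)
       = 58201 · 4320/5291 = 47520.

47520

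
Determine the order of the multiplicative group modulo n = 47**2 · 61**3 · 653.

φ(327414871937) = 327414871937 · (1 − 1/47) · (1 − 1/61) · (1 − 1/653)
       = 327414871937 · 1799520/1872151 = 314712654240.

314712654240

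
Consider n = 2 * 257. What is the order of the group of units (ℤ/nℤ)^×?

φ(514) = 514 · (1 − 1/2) · (1 − 1/257)
       = 514 · 256/514 = 256.

256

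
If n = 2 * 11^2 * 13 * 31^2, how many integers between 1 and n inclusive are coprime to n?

1227600

φ(2) = 2 − 1 = 1.
φ(11^2) = 11^2 − 11^1 = 121 − 11 = 110.
φ(13) = 13 − 1 = 12.
φ(31^2) = 31^1·(31−1) = 31·30 = 930.
Multiply: 1 · 110 · 12 · 930 = 1227600.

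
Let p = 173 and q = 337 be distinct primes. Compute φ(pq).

57792

φ(173) = 173 − 1 = 172.
φ(337) = 337 − 1 = 336.
Multiply: 172 · 336 = 57792.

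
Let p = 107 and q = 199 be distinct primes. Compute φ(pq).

φ(21293) = 21293 · (1 − 1/107) · (1 − 1/199)
       = 21293 · 20988/21293 = 20988.

20988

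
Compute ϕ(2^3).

4

φ(8) = 8 · (1 − 1/2)
       = 8 · 1/2 = 4.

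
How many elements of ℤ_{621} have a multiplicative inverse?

First factor: 621 = 3^3 * 23.
φ(3^3) = 3^3 − 3^2 = 27 − 9 = 18.
φ(23) = 23 − 1 = 22.
Since φ is multiplicative, φ(621) = 18 · 22 = 396.

396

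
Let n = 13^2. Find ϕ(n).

φ(169) = 169 · (1 − 1/13)
       = 169 · 12/13 = 156.

156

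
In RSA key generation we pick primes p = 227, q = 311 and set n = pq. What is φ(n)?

70060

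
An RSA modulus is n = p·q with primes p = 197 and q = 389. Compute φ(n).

φ(197) = 197 − 1 = 196.
φ(389) = 389 − 1 = 388.
φ(76633) = 196 × 388 = 76048.

76048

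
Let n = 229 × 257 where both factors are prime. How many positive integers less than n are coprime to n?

58368

φ(58853) = 58853 · (1 − 1/229) · (1 − 1/257)
       = 58853 · 58368/58853 = 58368.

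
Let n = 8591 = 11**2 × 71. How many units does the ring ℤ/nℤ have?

7700

φ(8591) = 8591 · (1 − 1/11) · (1 − 1/71)
       = 8591 · 700/781 = 7700.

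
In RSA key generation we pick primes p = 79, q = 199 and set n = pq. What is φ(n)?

φ(15721) = 15721 · (1 − 1/79) · (1 − 1/199)
       = 15721 · 15444/15721 = 15444.

15444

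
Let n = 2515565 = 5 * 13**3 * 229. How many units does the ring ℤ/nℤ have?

1849536

φ(2515565) = 2515565 · (1 − 1/5) · (1 − 1/13) · (1 − 1/229)
       = 2515565 · 10944/14885 = 1849536.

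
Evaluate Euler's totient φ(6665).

Factor 6665: 6665 = 5 · 31 · 43.
φ(6665) = 6665 · (1 − 1/5) · (1 − 1/31) · (1 − 1/43)
       = 6665 · 5040/6665 = 5040.

5040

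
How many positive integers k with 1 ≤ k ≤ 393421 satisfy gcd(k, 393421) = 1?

Factor 393421: 393421 = 7^3 * 31 * 37.
φ(7^3) = 7^2·(7−1) = 49·6 = 294.
φ(31) = 31 − 1 = 30.
φ(37) = 37 − 1 = 36.
Multiply: 294 · 30 · 36 = 317520.

317520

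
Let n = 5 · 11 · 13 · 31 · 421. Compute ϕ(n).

φ(5) = 5 − 1 = 4.
φ(11) = 11 − 1 = 10.
φ(13) = 13 − 1 = 12.
φ(31) = 31 − 1 = 30.
φ(421) = 421 − 1 = 420.
Multiply: 4 · 10 · 12 · 30 · 420 = 6048000.

6048000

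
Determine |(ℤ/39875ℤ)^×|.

First factor: 39875 = 5^3 · 11 · 29.
φ(39875) = 39875 · (1 − 1/5) · (1 − 1/11) · (1 − 1/29)
       = 39875 · 1120/1595 = 28000.

28000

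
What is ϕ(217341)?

Factor 217341: 217341 = 3^2 · 19 · 31 · 41.
φ(3^2) = 3^1·(3−1) = 3·2 = 6.
φ(19) = 19 − 1 = 18.
φ(31) = 31 − 1 = 30.
φ(41) = 41 − 1 = 40.
Since φ is multiplicative, φ(217341) = 6 · 18 · 30 · 40 = 129600.

129600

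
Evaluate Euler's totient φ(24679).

22176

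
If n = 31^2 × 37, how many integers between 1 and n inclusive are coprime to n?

φ(31^2) = 31^1·(31−1) = 31·30 = 930.
φ(37) = 37 − 1 = 36.
Multiply: 930 · 36 = 33480.

33480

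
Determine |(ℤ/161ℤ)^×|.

Factor 161: 161 = 7 × 23.
φ(7) = 7 − 1 = 6.
φ(23) = 23 − 1 = 22.
φ(161) = 6 × 22 = 132.

132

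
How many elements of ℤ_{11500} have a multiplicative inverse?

4400

Factor 11500: 11500 = 2**2 · 5**3 · 23.
φ(2^2) = 2^2 − 2^1 = 4 − 2 = 2.
φ(5^3) = 5^2·(5−1) = 25·4 = 100.
φ(23) = 23 − 1 = 22.
Multiply: 2 · 100 · 22 = 4400.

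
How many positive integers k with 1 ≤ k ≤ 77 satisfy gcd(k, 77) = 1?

60

Factor 77: 77 = 7 * 11.
φ(7) = 7 − 1 = 6.
φ(11) = 11 − 1 = 10.
Multiply: 6 · 10 = 60.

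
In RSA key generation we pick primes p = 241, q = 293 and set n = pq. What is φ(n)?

70080

For distinct primes, φ(pq) = (p−1)(q−1) = 240 × 292 = 70080.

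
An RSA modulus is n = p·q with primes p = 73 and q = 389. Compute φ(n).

27936

φ(73) = 73 − 1 = 72.
φ(389) = 389 − 1 = 388.
Since φ is multiplicative, φ(28397) = 72 · 388 = 27936.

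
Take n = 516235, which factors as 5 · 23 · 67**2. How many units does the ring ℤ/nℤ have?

389136

φ(516235) = 516235 · (1 − 1/5) · (1 − 1/23) · (1 − 1/67)
       = 516235 · 5808/7705 = 389136.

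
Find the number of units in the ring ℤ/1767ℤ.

1767 = 3 · 19 · 31.
φ(1767) = 1767 · (1 − 1/3) · (1 − 1/19) · (1 − 1/31)
       = 1767 · 1080/1767 = 1080.

1080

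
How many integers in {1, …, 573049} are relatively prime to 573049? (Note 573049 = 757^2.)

φ(573049) = 573049 · (1 − 1/757)
       = 573049 · 756/757 = 572292.

572292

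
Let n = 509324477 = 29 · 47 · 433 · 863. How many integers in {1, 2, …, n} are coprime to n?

479630592

φ(29) = 29 − 1 = 28.
φ(47) = 47 − 1 = 46.
φ(433) = 433 − 1 = 432.
φ(863) = 863 − 1 = 862.
Multiply: 28 · 46 · 432 · 862 = 479630592.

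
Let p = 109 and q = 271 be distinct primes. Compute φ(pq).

29160

φ(29539) = 29539 · (1 − 1/109) · (1 − 1/271)
       = 29539 · 29160/29539 = 29160.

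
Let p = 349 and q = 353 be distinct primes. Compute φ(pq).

122496

φ(123197) = 123197 · (1 − 1/349) · (1 − 1/353)
       = 123197 · 122496/123197 = 122496.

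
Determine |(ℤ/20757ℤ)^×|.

20757 = 3 · 11 · 17 · 37.
φ(20757) = 20757 · (1 − 1/3) · (1 − 1/11) · (1 − 1/17) · (1 − 1/37)
       = 20757 · 11520/20757 = 11520.

11520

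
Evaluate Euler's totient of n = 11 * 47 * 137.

φ(11) = 11 − 1 = 10.
φ(47) = 47 − 1 = 46.
φ(137) = 137 − 1 = 136.
φ(70829) = 10 × 46 × 136 = 62560.

62560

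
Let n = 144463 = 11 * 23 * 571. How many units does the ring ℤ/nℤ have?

125400

φ(11) = 11 − 1 = 10.
φ(23) = 23 − 1 = 22.
φ(571) = 571 − 1 = 570.
Multiply: 10 · 22 · 570 = 125400.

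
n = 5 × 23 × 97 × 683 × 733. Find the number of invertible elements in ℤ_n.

4217444352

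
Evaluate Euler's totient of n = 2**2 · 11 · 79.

1560

φ(3476) = 3476 · (1 − 1/2) · (1 − 1/11) · (1 − 1/79)
       = 3476 · 780/1738 = 1560.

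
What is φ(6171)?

First factor: 6171 = 3 · 11^2 · 17.
φ(3) = 3 − 1 = 2.
φ(11^2) = 11^2 − 11^1 = 121 − 11 = 110.
φ(17) = 17 − 1 = 16.
Multiply: 2 · 110 · 16 = 3520.

3520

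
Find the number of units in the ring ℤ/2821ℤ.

Prime factorization: 2821 = 7 · 13 · 31.
φ(2821) = 2821 · (1 − 1/7) · (1 − 1/13) · (1 − 1/31)
       = 2821 · 2160/2821 = 2160.

2160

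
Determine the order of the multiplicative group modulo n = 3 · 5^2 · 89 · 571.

φ(3) = 3 − 1 = 2.
φ(5^2) = 5^2 − 5^1 = 25 − 5 = 20.
φ(89) = 89 − 1 = 88.
φ(571) = 571 − 1 = 570.
Multiply: 2 · 20 · 88 · 570 = 2006400.

2006400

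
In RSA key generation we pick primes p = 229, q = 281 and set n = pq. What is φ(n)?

63840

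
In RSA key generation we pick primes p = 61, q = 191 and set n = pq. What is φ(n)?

11400

φ(11651) = 11651 · (1 − 1/61) · (1 − 1/191)
       = 11651 · 11400/11651 = 11400.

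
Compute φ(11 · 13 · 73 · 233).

φ(11) = 11 − 1 = 10.
φ(13) = 13 − 1 = 12.
φ(73) = 73 − 1 = 72.
φ(233) = 233 − 1 = 232.
φ(2432287) = 10 × 12 × 72 × 232 = 2004480.

2004480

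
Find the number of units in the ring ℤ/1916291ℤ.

1537536

1916291 = 13^2 · 17 · 23 · 29.
φ(1916291) = 1916291 · (1 − 1/13) · (1 − 1/17) · (1 − 1/23) · (1 − 1/29)
       = 1916291 · 118272/147407 = 1537536.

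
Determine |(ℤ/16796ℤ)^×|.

6912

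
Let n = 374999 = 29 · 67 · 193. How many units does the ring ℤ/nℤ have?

354816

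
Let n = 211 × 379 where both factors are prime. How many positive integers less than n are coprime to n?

79380

φ(pq) = (p−1)(q−1) = 210 · 378 = 79380.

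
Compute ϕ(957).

Prime factorization: 957 = 3 * 11 * 29.
φ(3) = 3 − 1 = 2.
φ(11) = 11 − 1 = 10.
φ(29) = 29 − 1 = 28.
φ(957) = 2 × 10 × 28 = 560.

560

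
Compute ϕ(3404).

1584

Prime factorization: 3404 = 2**2 · 23 · 37.
φ(2^2) = 2^2 − 2^1 = 4 − 2 = 2.
φ(23) = 23 − 1 = 22.
φ(37) = 37 − 1 = 36.
φ(3404) = 2 × 22 × 36 = 1584.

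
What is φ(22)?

10

Factor 22: 22 = 2 · 11.
φ(2) = 2 − 1 = 1.
φ(11) = 11 − 1 = 10.
Since φ is multiplicative, φ(22) = 1 · 10 = 10.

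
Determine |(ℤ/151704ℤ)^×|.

Prime factorization: 151704 = 2^3 · 3^2 · 7^2 · 43.
φ(151704) = 151704 · (1 − 1/2) · (1 − 1/3) · (1 − 1/7) · (1 − 1/43)
       = 151704 · 504/1806 = 42336.

42336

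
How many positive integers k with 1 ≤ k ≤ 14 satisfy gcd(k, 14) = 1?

6

Prime factorization: 14 = 2 * 7.
φ(14) = 14 · (1 − 1/2) · (1 − 1/7)
       = 14 · 6/14 = 6.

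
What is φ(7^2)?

φ(7^2) = 7^2 − 7^1 = 49 − 7 = 42.

42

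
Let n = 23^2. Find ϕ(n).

506

φ(23^2) = 23^2 − 23^1 = 529 − 23 = 506.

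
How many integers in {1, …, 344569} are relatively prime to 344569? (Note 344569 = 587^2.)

φ(344569) = 344569 · (1 − 1/587)
       = 344569 · 586/587 = 343982.

343982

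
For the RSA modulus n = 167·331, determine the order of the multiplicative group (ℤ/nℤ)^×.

54780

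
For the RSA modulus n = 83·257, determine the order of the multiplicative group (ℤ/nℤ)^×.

20992

φ(pq) = (p−1)(q−1) = 82 · 256 = 20992.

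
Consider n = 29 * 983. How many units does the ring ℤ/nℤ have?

φ(28507) = 28507 · (1 − 1/29) · (1 − 1/983)
       = 28507 · 27496/28507 = 27496.

27496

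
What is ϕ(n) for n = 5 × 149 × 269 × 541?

85674240

φ(108419105) = 108419105 · (1 − 1/5) · (1 − 1/149) · (1 − 1/269) · (1 − 1/541)
       = 108419105 · 85674240/108419105 = 85674240.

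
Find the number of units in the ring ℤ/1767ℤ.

1080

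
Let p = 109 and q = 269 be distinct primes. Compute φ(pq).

28944

For distinct primes, φ(pq) = (p−1)(q−1) = 108 × 268 = 28944.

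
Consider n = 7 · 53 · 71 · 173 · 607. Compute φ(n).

2276426880

φ(7) = 7 − 1 = 6.
φ(53) = 53 − 1 = 52.
φ(71) = 71 − 1 = 70.
φ(173) = 173 − 1 = 172.
φ(607) = 607 − 1 = 606.
Since φ is multiplicative, φ(2766094751) = 6 · 52 · 70 · 172 · 606 = 2276426880.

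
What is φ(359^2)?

φ(359^2) = 359^2 − 359^1 = 128881 − 359 = 128522.

128522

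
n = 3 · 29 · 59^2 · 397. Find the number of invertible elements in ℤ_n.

75886272

φ(120230259) = 120230259 · (1 − 1/3) · (1 − 1/29) · (1 − 1/59) · (1 − 1/397)
       = 120230259 · 1286208/2037801 = 75886272.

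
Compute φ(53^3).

φ(53^3) = 53^2·(53−1) = 2809·52 = 146068.

146068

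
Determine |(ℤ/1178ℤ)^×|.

540

Prime factorization: 1178 = 2 * 19 * 31.
φ(1178) = 1178 · (1 − 1/2) · (1 − 1/19) · (1 − 1/31)
       = 1178 · 540/1178 = 540.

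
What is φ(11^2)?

φ(11^2) = 11^1·(11−1) = 11·10 = 110.

110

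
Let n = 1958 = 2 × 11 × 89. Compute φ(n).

880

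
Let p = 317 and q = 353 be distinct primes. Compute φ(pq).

φ(pq) = (p−1)(q−1) = 316 · 352 = 111232.

111232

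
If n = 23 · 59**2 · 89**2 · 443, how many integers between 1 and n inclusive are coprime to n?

φ(23) = 23 − 1 = 22.
φ(59^2) = 59^1·(59−1) = 59·58 = 3422.
φ(89^2) = 89^2 − 89^1 = 7921 − 89 = 7832.
φ(443) = 443 − 1 = 442.
Multiply: 22 · 3422 · 7832 · 442 = 260613935296.

260613935296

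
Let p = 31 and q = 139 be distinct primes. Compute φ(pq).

4140

For distinct primes, φ(pq) = (p−1)(q−1) = 30 × 138 = 4140.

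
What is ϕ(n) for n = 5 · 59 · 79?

φ(23305) = 23305 · (1 − 1/5) · (1 − 1/59) · (1 − 1/79)
       = 23305 · 18096/23305 = 18096.

18096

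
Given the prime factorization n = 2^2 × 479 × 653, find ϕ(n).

623312

φ(1251148) = 1251148 · (1 − 1/2) · (1 − 1/479) · (1 − 1/653)
       = 1251148 · 311656/625574 = 623312.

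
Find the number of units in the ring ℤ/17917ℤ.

Prime factorization: 17917 = 19 · 23 · 41.
φ(19) = 19 − 1 = 18.
φ(23) = 23 − 1 = 22.
φ(41) = 41 − 1 = 40.
φ(17917) = 18 × 22 × 40 = 15840.

15840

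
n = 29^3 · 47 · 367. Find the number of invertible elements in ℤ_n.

φ(420685861) = 420685861 · (1 − 1/29) · (1 − 1/47) · (1 − 1/367)
       = 420685861 · 471408/500221 = 396454128.

396454128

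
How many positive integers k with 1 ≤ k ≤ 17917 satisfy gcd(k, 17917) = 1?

17917 = 19 · 23 · 41.
φ(19) = 19 − 1 = 18.
φ(23) = 23 − 1 = 22.
φ(41) = 41 − 1 = 40.
Since φ is multiplicative, φ(17917) = 18 · 22 · 40 = 15840.

15840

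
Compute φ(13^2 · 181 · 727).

20386080

φ(22238203) = 22238203 · (1 − 1/13) · (1 − 1/181) · (1 − 1/727)
       = 22238203 · 1568160/1710631 = 20386080.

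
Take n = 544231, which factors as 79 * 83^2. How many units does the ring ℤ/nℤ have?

530868

φ(544231) = 544231 · (1 − 1/79) · (1 − 1/83)
       = 544231 · 6396/6557 = 530868.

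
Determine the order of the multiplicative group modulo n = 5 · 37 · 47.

6624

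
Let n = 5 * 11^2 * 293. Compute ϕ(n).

128480

φ(5) = 5 − 1 = 4.
φ(11^2) = 11^2 − 11^1 = 121 − 11 = 110.
φ(293) = 293 − 1 = 292.
Since φ is multiplicative, φ(177265) = 4 · 110 · 292 = 128480.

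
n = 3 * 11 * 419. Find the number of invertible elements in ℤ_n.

8360

φ(13827) = 13827 · (1 − 1/3) · (1 − 1/11) · (1 − 1/419)
       = 13827 · 8360/13827 = 8360.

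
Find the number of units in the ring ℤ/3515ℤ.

2592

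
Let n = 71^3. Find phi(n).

352870

φ(357911) = 357911 · (1 − 1/71)
       = 357911 · 70/71 = 352870.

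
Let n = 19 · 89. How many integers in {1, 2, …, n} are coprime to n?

φ(19) = 19 − 1 = 18.
φ(89) = 89 − 1 = 88.
Multiply: 18 · 88 = 1584.

1584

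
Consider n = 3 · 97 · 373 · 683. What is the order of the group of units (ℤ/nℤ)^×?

48711168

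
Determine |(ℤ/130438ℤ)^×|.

50820

130438 = 2 × 7^2 × 11^3.
φ(2) = 2 − 1 = 1.
φ(7^2) = 7^2 − 7^1 = 49 − 7 = 42.
φ(11^3) = 11^3 − 11^2 = 1331 − 121 = 1210.
Since φ is multiplicative, φ(130438) = 1 · 42 · 1210 = 50820.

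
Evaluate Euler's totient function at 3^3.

φ(3^3) = 3^3 − 3^2 = 27 − 9 = 18.

18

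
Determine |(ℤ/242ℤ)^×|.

First factor: 242 = 2 * 11**2.
φ(2) = 2 − 1 = 1.
φ(11^2) = 11^2 − 11^1 = 121 − 11 = 110.
φ(242) = 1 × 110 = 110.

110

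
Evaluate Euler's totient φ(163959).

Factor 163959: 163959 = 3 × 31 × 41 × 43.
φ(3) = 3 − 1 = 2.
φ(31) = 31 − 1 = 30.
φ(41) = 41 − 1 = 40.
φ(43) = 43 − 1 = 42.
Since φ is multiplicative, φ(163959) = 2 · 30 · 40 · 42 = 100800.

100800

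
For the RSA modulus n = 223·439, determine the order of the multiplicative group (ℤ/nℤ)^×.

φ(n) = (p − 1)(q − 1) = (223−1)(439−1) = 222·438 = 97236.

97236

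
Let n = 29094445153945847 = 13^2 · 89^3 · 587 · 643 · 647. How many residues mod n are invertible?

26427278767608576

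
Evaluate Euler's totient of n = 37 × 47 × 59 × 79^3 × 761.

φ(38496170068079) = 38496170068079 · (1 − 1/37) · (1 − 1/47) · (1 − 1/59) · (1 − 1/79) · (1 − 1/761)
       = 38496170068079 · 5693725440/6168269519 = 35534540471040.

35534540471040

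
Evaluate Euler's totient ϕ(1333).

1260

Prime factorization: 1333 = 31 · 43.
φ(1333) = 1333 · (1 − 1/31) · (1 − 1/43)
       = 1333 · 1260/1333 = 1260.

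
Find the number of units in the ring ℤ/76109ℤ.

Factor 76109: 76109 = 11^2 · 17 · 37.
φ(76109) = 76109 · (1 − 1/11) · (1 − 1/17) · (1 − 1/37)
       = 76109 · 5760/6919 = 63360.

63360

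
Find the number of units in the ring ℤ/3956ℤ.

First factor: 3956 = 2^2 · 23 · 43.
φ(2^2) = 2^2 − 2^1 = 4 − 2 = 2.
φ(23) = 23 − 1 = 22.
φ(43) = 43 − 1 = 42.
Multiply: 2 · 22 · 42 = 1848.

1848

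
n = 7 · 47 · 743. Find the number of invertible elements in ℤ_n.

204792

φ(7) = 7 − 1 = 6.
φ(47) = 47 − 1 = 46.
φ(743) = 743 − 1 = 742.
φ(244447) = 6 × 46 × 742 = 204792.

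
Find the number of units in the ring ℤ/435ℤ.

224

First factor: 435 = 3 × 5 × 29.
φ(3) = 3 − 1 = 2.
φ(5) = 5 − 1 = 4.
φ(29) = 29 − 1 = 28.
Since φ is multiplicative, φ(435) = 2 · 4 · 28 = 224.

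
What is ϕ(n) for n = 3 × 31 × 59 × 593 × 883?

φ(3) = 3 − 1 = 2.
φ(31) = 31 − 1 = 30.
φ(59) = 59 − 1 = 58.
φ(593) = 593 − 1 = 592.
φ(883) = 883 − 1 = 882.
Since φ is multiplicative, φ(2873097453) = 2 · 30 · 58 · 592 · 882 = 1817061120.

1817061120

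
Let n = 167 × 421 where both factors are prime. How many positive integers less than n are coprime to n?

φ(n) = (p − 1)(q − 1) = (167−1)(421−1) = 166·420 = 69720.

69720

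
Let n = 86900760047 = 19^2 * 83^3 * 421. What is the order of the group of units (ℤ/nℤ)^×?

81141948720

φ(86900760047) = 86900760047 · (1 − 1/19) · (1 − 1/83) · (1 − 1/421)
       = 86900760047 · 619920/663917 = 81141948720.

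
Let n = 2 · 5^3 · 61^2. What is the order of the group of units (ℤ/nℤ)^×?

366000

φ(2) = 2 − 1 = 1.
φ(5^3) = 5^2·(5−1) = 25·4 = 100.
φ(61^2) = 61^1·(61−1) = 61·60 = 3660.
Since φ is multiplicative, φ(930250) = 1 · 100 · 3660 = 366000.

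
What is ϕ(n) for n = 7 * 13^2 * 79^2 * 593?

φ(4378180079) = 4378180079 · (1 − 1/7) · (1 − 1/13) · (1 − 1/79) · (1 − 1/593)
       = 4378180079 · 3324672/4263077 = 3414438144.

3414438144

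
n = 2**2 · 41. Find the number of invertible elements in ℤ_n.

φ(2^2) = 2^1·(2−1) = 2·1 = 2.
φ(41) = 41 − 1 = 40.
Since φ is multiplicative, φ(164) = 2 · 40 = 80.

80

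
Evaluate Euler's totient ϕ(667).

616

First factor: 667 = 23 · 29.
φ(667) = 667 · (1 − 1/23) · (1 − 1/29)
       = 667 · 616/667 = 616.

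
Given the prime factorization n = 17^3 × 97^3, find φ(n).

φ(4483962449) = 4483962449 · (1 − 1/17) · (1 − 1/97)
       = 4483962449 · 1536/1649 = 4176692736.

4176692736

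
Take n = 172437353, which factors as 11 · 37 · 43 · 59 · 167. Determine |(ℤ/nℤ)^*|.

145575360

φ(172437353) = 172437353 · (1 − 1/11) · (1 − 1/37) · (1 − 1/43) · (1 − 1/59) · (1 − 1/167)
       = 172437353 · 145575360/172437353 = 145575360.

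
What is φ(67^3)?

296274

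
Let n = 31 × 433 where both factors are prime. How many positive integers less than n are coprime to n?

12960

φ(31) = 31 − 1 = 30.
φ(433) = 433 − 1 = 432.
φ(13423) = 30 × 432 = 12960.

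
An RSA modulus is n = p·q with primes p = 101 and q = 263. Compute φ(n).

26200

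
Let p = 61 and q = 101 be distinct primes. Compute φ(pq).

For distinct primes, φ(pq) = (p−1)(q−1) = 60 × 100 = 6000.

6000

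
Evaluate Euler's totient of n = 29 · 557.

φ(16153) = 16153 · (1 − 1/29) · (1 − 1/557)
       = 16153 · 15568/16153 = 15568.

15568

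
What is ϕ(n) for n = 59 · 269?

15544

φ(59) = 59 − 1 = 58.
φ(269) = 269 − 1 = 268.
φ(15871) = 58 × 268 = 15544.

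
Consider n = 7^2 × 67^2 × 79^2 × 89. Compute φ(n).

100709953344

φ(7^2) = 7^2 − 7^1 = 49 − 7 = 42.
φ(67^2) = 67^2 − 67^1 = 4489 − 67 = 4422.
φ(79^2) = 79^1·(79−1) = 79·78 = 6162.
φ(89) = 89 − 1 = 88.
Multiply: 42 · 4422 · 6162 · 88 = 100709953344.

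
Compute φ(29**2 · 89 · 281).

20007680

φ(21032569) = 21032569 · (1 − 1/29) · (1 − 1/89) · (1 − 1/281)
       = 21032569 · 689920/725261 = 20007680.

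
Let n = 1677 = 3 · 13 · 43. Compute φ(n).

1008

φ(3) = 3 − 1 = 2.
φ(13) = 13 − 1 = 12.
φ(43) = 43 − 1 = 42.
Multiply: 2 · 12 · 42 = 1008.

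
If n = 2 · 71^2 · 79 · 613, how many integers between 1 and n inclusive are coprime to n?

237247920

φ(488241014) = 488241014 · (1 − 1/2) · (1 − 1/71) · (1 − 1/79) · (1 − 1/613)
       = 488241014 · 3341520/6876634 = 237247920.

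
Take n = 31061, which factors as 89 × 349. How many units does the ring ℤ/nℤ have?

30624

φ(31061) = 31061 · (1 − 1/89) · (1 − 1/349)
       = 31061 · 30624/31061 = 30624.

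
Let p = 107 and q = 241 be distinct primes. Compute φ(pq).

For distinct primes, φ(pq) = (p−1)(q−1) = 106 × 240 = 25440.

25440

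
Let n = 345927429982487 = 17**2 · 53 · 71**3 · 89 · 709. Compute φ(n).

310958845317120

φ(345927429982487) = 345927429982487 · (1 − 1/17) · (1 − 1/53) · (1 − 1/71) · (1 − 1/89) · (1 − 1/709)
       = 345927429982487 · 3628584960/4036634071 = 310958845317120.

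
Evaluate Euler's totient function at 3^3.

18

φ(3^3) = 3^3 − 3^2 = 27 − 9 = 18.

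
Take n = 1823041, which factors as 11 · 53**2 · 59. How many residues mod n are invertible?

1598480

φ(1823041) = 1823041 · (1 − 1/11) · (1 − 1/53) · (1 − 1/59)
       = 1823041 · 30160/34397 = 1598480.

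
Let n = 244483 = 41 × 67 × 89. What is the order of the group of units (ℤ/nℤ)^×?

φ(244483) = 244483 · (1 − 1/41) · (1 − 1/67) · (1 − 1/89)
       = 244483 · 232320/244483 = 232320.

232320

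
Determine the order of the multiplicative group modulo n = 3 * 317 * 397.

250272

φ(3) = 3 − 1 = 2.
φ(317) = 317 − 1 = 316.
φ(397) = 397 − 1 = 396.
Since φ is multiplicative, φ(377547) = 2 · 316 · 396 = 250272.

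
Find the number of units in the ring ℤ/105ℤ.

48

105 = 3 · 5 · 7.
φ(105) = 105 · (1 − 1/3) · (1 − 1/5) · (1 − 1/7)
       = 105 · 48/105 = 48.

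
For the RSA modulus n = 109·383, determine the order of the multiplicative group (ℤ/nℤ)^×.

41256

φ(41747) = 41747 · (1 − 1/109) · (1 − 1/383)
       = 41747 · 41256/41747 = 41256.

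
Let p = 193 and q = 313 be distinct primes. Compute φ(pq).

59904

φ(60409) = 60409 · (1 − 1/193) · (1 − 1/313)
       = 60409 · 59904/60409 = 59904.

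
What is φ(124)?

60

First factor: 124 = 2^2 × 31.
φ(124) = 124 · (1 − 1/2) · (1 − 1/31)
       = 124 · 30/62 = 60.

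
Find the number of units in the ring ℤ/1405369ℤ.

1086624

1405369 = 7^2 × 23 × 29 × 43.
φ(7^2) = 7^2 − 7^1 = 49 − 7 = 42.
φ(23) = 23 − 1 = 22.
φ(29) = 29 − 1 = 28.
φ(43) = 43 − 1 = 42.
Multiply: 42 · 22 · 28 · 42 = 1086624.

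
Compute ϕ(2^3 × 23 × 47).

φ(2^3) = 2^3 − 2^2 = 8 − 4 = 4.
φ(23) = 23 − 1 = 22.
φ(47) = 47 − 1 = 46.
Multiply: 4 · 22 · 46 = 4048.

4048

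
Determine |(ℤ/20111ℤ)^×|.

Factor 20111: 20111 = 7 × 13^2 × 17.
φ(7) = 7 − 1 = 6.
φ(13^2) = 13^2 − 13^1 = 169 − 13 = 156.
φ(17) = 17 − 1 = 16.
Multiply: 6 · 156 · 16 = 14976.

14976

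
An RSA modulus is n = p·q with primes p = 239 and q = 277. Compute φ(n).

φ(n) = (p − 1)(q − 1) = (239−1)(277−1) = 238·276 = 65688.

65688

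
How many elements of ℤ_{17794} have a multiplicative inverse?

17794 = 2 · 7 · 31 · 41.
φ(2) = 2 − 1 = 1.
φ(7) = 7 − 1 = 6.
φ(31) = 31 − 1 = 30.
φ(41) = 41 − 1 = 40.
Multiply: 1 · 6 · 30 · 40 = 7200.

7200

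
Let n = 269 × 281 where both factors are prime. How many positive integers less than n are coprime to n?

φ(pq) = (p−1)(q−1) = 268 · 280 = 75040.

75040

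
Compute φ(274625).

Prime factorization: 274625 = 5^3 * 13^3.
φ(5^3) = 5^2·(5−1) = 25·4 = 100.
φ(13^3) = 13^2·(13−1) = 169·12 = 2028.
φ(274625) = 100 × 2028 = 202800.

202800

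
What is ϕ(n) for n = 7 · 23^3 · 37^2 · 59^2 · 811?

φ(329162137371851) = 329162137371851 · (1 − 1/7) · (1 − 1/23) · (1 − 1/37) · (1 − 1/59) · (1 − 1/811)
       = 329162137371851 · 223248960/285036493 = 257809461750720.

257809461750720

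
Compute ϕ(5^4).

φ(5^4) = 5^4 − 5^3 = 625 − 125 = 500.

500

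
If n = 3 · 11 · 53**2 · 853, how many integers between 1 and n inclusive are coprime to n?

φ(3) = 3 − 1 = 2.
φ(11) = 11 − 1 = 10.
φ(53^2) = 53^1·(53−1) = 53·52 = 2756.
φ(853) = 853 − 1 = 852.
Since φ is multiplicative, φ(79070541) = 2 · 10 · 2756 · 852 = 46962240.

46962240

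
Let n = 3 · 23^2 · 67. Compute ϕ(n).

66792

φ(106329) = 106329 · (1 − 1/3) · (1 − 1/23) · (1 − 1/67)
       = 106329 · 2904/4623 = 66792.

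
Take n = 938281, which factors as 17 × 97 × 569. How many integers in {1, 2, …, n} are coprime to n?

872448

φ(938281) = 938281 · (1 − 1/17) · (1 − 1/97) · (1 − 1/569)
       = 938281 · 872448/938281 = 872448.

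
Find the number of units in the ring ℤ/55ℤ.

40

Factor 55: 55 = 5 × 11.
φ(55) = 55 · (1 − 1/5) · (1 − 1/11)
       = 55 · 40/55 = 40.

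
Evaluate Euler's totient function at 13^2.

156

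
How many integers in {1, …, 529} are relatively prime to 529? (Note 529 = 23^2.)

φ(529) = 529 · (1 − 1/23)
       = 529 · 22/23 = 506.

506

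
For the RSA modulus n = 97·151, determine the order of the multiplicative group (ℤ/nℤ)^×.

14400

φ(n) = (p − 1)(q − 1) = (97−1)(151−1) = 96·150 = 14400.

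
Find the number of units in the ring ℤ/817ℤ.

756

First factor: 817 = 19 · 43.
φ(19) = 19 − 1 = 18.
φ(43) = 43 − 1 = 42.
Multiply: 18 · 42 = 756.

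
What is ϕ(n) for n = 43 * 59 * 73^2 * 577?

7374882816

φ(43) = 43 − 1 = 42.
φ(59) = 59 − 1 = 58.
φ(73^2) = 73^1·(73−1) = 73·72 = 5256.
φ(577) = 577 − 1 = 576.
φ(7800851321) = 42 × 58 × 5256 × 576 = 7374882816.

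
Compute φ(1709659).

First factor: 1709659 = 7^2 · 23 · 37 · 41.
φ(1709659) = 1709659 · (1 − 1/7) · (1 − 1/23) · (1 − 1/37) · (1 − 1/41)
       = 1709659 · 190080/244237 = 1330560.

1330560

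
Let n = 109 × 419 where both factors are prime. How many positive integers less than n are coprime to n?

φ(pq) = (p−1)(q−1) = 108 · 418 = 45144.

45144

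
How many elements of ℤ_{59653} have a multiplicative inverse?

Prime factorization: 59653 = 11^2 * 17 * 29.
φ(11^2) = 11^2 − 11^1 = 121 − 11 = 110.
φ(17) = 17 − 1 = 16.
φ(29) = 29 − 1 = 28.
Since φ is multiplicative, φ(59653) = 110 · 16 · 28 = 49280.

49280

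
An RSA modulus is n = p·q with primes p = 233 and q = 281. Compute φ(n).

64960

φ(233) = 233 − 1 = 232.
φ(281) = 281 − 1 = 280.
Multiply: 232 · 280 = 64960.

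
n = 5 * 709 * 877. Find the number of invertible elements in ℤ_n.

2480832

φ(3108965) = 3108965 · (1 − 1/5) · (1 − 1/709) · (1 − 1/877)
       = 3108965 · 2480832/3108965 = 2480832.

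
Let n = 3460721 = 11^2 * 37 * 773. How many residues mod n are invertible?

φ(11^2) = 11^2 − 11^1 = 121 − 11 = 110.
φ(37) = 37 − 1 = 36.
φ(773) = 773 − 1 = 772.
φ(3460721) = 110 × 36 × 772 = 3057120.

3057120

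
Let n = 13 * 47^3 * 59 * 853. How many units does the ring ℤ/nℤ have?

60256289088

φ(67926301573) = 67926301573 · (1 − 1/13) · (1 − 1/47) · (1 − 1/59) · (1 − 1/853)
       = 67926301573 · 27277632/30749797 = 60256289088.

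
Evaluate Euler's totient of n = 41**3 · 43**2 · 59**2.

φ(443600987849) = 443600987849 · (1 − 1/41) · (1 − 1/43) · (1 − 1/59)
       = 443600987849 · 97440/104017 = 415552075680.

415552075680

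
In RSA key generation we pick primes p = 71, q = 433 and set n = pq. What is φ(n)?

30240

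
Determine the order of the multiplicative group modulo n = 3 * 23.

44

φ(3) = 3 − 1 = 2.
φ(23) = 23 − 1 = 22.
Since φ is multiplicative, φ(69) = 2 · 22 = 44.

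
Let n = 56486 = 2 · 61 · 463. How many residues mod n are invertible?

φ(2) = 2 − 1 = 1.
φ(61) = 61 − 1 = 60.
φ(463) = 463 − 1 = 462.
φ(56486) = 1 × 60 × 462 = 27720.

27720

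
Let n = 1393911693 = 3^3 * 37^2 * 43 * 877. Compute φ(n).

φ(3^3) = 3^2·(3−1) = 9·2 = 18.
φ(37^2) = 37^1·(37−1) = 37·36 = 1332.
φ(43) = 43 − 1 = 42.
φ(877) = 877 − 1 = 876.
Since φ is multiplicative, φ(1393911693) = 18 · 1332 · 42 · 876 = 882124992.

882124992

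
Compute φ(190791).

190791 = 3^2 · 17 · 29 · 43.
φ(3^2) = 3^2 − 3^1 = 9 − 3 = 6.
φ(17) = 17 − 1 = 16.
φ(29) = 29 − 1 = 28.
φ(43) = 43 − 1 = 42.
Since φ is multiplicative, φ(190791) = 6 · 16 · 28 · 42 = 112896.

112896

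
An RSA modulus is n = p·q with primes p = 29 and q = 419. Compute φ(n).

11704

φ(n) = (p − 1)(q − 1) = (29−1)(419−1) = 28·418 = 11704.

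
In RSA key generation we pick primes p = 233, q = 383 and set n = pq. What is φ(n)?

88624

For distinct primes, φ(pq) = (p−1)(q−1) = 232 × 382 = 88624.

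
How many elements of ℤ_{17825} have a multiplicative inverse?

13200

17825 = 5^2 · 23 · 31.
φ(17825) = 17825 · (1 − 1/5) · (1 − 1/23) · (1 − 1/31)
       = 17825 · 2640/3565 = 13200.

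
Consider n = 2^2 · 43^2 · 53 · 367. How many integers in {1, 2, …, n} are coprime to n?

68743584

φ(143859596) = 143859596 · (1 − 1/2) · (1 − 1/43) · (1 − 1/53) · (1 − 1/367)
       = 143859596 · 799344/1672786 = 68743584.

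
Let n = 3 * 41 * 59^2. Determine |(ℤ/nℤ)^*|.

φ(428163) = 428163 · (1 − 1/3) · (1 − 1/41) · (1 − 1/59)
       = 428163 · 4640/7257 = 273760.

273760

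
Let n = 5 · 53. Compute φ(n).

φ(265) = 265 · (1 − 1/5) · (1 − 1/53)
       = 265 · 208/265 = 208.

208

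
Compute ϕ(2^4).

8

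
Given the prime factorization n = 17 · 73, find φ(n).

1152

φ(1241) = 1241 · (1 − 1/17) · (1 − 1/73)
       = 1241 · 1152/1241 = 1152.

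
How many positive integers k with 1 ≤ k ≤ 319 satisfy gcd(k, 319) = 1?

280

Prime factorization: 319 = 11 * 29.
φ(11) = 11 − 1 = 10.
φ(29) = 29 − 1 = 28.
Multiply: 10 · 28 = 280.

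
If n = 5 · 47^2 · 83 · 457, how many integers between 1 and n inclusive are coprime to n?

323366016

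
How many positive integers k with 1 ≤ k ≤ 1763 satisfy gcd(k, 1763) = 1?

Factor 1763: 1763 = 41 · 43.
φ(1763) = 1763 · (1 − 1/41) · (1 − 1/43)
       = 1763 · 1680/1763 = 1680.

1680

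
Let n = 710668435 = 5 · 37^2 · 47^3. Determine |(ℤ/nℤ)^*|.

541399392

φ(710668435) = 710668435 · (1 − 1/5) · (1 − 1/37) · (1 − 1/47)
       = 710668435 · 6624/8695 = 541399392.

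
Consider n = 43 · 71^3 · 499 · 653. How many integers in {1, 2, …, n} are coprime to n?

4812170055840

φ(43) = 43 − 1 = 42.
φ(71^3) = 71^3 − 71^2 = 357911 − 5041 = 352870.
φ(499) = 499 − 1 = 498.
φ(653) = 653 − 1 = 652.
φ(5014841701531) = 42 × 352870 × 498 × 652 = 4812170055840.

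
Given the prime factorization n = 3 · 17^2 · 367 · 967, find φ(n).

192334464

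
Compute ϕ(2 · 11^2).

110

φ(242) = 242 · (1 − 1/2) · (1 − 1/11)
       = 242 · 10/22 = 110.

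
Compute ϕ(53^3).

146068

φ(53^3) = 53^3 − 53^2 = 148877 − 2809 = 146068.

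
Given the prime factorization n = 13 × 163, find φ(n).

1944

φ(2119) = 2119 · (1 − 1/13) · (1 − 1/163)
       = 2119 · 1944/2119 = 1944.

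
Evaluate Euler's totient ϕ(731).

First factor: 731 = 17 · 43.
φ(731) = 731 · (1 − 1/17) · (1 − 1/43)
       = 731 · 672/731 = 672.

672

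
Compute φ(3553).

2880

Prime factorization: 3553 = 11 · 17 · 19.
φ(3553) = 3553 · (1 − 1/11) · (1 − 1/17) · (1 − 1/19)
       = 3553 · 2880/3553 = 2880.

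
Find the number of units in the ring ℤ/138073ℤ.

138073 = 13^2 * 19 * 43.
φ(13^2) = 13^1·(13−1) = 13·12 = 156.
φ(19) = 19 − 1 = 18.
φ(43) = 43 − 1 = 42.
Since φ is multiplicative, φ(138073) = 156 · 18 · 42 = 117936.

117936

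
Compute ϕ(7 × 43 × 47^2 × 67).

35958384

φ(44548903) = 44548903 · (1 − 1/7) · (1 − 1/43) · (1 − 1/47) · (1 − 1/67)
       = 44548903 · 765072/947849 = 35958384.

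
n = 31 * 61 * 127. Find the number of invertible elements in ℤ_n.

φ(240157) = 240157 · (1 − 1/31) · (1 − 1/61) · (1 − 1/127)
       = 240157 · 226800/240157 = 226800.

226800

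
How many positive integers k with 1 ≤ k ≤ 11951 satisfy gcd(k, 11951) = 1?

10368

Prime factorization: 11951 = 17 · 19 · 37.
φ(17) = 17 − 1 = 16.
φ(19) = 19 − 1 = 18.
φ(37) = 37 − 1 = 36.
Multiply: 16 · 18 · 36 = 10368.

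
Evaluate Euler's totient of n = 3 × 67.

φ(201) = 201 · (1 − 1/3) · (1 − 1/67)
       = 201 · 132/201 = 132.

132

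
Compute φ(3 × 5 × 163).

1296

φ(2445) = 2445 · (1 − 1/3) · (1 − 1/5) · (1 − 1/163)
       = 2445 · 1296/2445 = 1296.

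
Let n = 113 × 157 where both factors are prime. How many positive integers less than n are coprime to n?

17472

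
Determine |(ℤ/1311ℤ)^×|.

792

Factor 1311: 1311 = 3 × 19 × 23.
φ(1311) = 1311 · (1 − 1/3) · (1 − 1/19) · (1 − 1/23)
       = 1311 · 792/1311 = 792.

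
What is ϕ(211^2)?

φ(44521) = 44521 · (1 − 1/211)
       = 44521 · 210/211 = 44310.

44310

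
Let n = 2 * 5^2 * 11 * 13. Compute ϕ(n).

φ(2) = 2 − 1 = 1.
φ(5^2) = 5^1·(5−1) = 5·4 = 20.
φ(11) = 11 − 1 = 10.
φ(13) = 13 − 1 = 12.
Since φ is multiplicative, φ(7150) = 1 · 20 · 10 · 12 = 2400.

2400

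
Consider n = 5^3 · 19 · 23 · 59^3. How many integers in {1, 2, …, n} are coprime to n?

7995160800

φ(5^3) = 5^2·(5−1) = 25·4 = 100.
φ(19) = 19 − 1 = 18.
φ(23) = 23 − 1 = 22.
φ(59^3) = 59^2·(59−1) = 3481·58 = 201898.
φ(11218827875) = 100 × 18 × 22 × 201898 = 7995160800.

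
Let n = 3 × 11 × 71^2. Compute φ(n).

99400

φ(3) = 3 − 1 = 2.
φ(11) = 11 − 1 = 10.
φ(71^2) = 71^2 − 71^1 = 5041 − 71 = 4970.
φ(166353) = 2 × 10 × 4970 = 99400.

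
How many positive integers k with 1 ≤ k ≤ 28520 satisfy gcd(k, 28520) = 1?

10560

First factor: 28520 = 2^3 * 5 * 23 * 31.
φ(28520) = 28520 · (1 − 1/2) · (1 − 1/5) · (1 − 1/23) · (1 − 1/31)
       = 28520 · 2640/7130 = 10560.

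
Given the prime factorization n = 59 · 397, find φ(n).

φ(23423) = 23423 · (1 − 1/59) · (1 − 1/397)
       = 23423 · 22968/23423 = 22968.

22968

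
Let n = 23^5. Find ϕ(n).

6156502

φ(6436343) = 6436343 · (1 − 1/23)
       = 6436343 · 22/23 = 6156502.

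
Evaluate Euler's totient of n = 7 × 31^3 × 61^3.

38619514800

φ(47333936797) = 47333936797 · (1 − 1/7) · (1 − 1/31) · (1 − 1/61)
       = 47333936797 · 10800/13237 = 38619514800.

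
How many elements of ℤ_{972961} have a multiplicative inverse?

Prime factorization: 972961 = 11^3 · 17 · 43.
φ(11^3) = 11^3 − 11^2 = 1331 − 121 = 1210.
φ(17) = 17 − 1 = 16.
φ(43) = 43 − 1 = 42.
Since φ is multiplicative, φ(972961) = 1210 · 16 · 42 = 813120.

813120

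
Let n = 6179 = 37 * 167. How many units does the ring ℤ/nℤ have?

φ(37) = 37 − 1 = 36.
φ(167) = 167 − 1 = 166.
Multiply: 36 · 166 = 5976.

5976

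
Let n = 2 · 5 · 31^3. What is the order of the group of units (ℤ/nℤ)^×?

φ(297910) = 297910 · (1 − 1/2) · (1 − 1/5) · (1 − 1/31)
       = 297910 · 120/310 = 115320.

115320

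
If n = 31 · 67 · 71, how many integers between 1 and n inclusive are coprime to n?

138600

φ(147467) = 147467 · (1 − 1/31) · (1 − 1/67) · (1 − 1/71)
       = 147467 · 138600/147467 = 138600.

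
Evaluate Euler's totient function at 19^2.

342

φ(19^2) = 19^2 − 19^1 = 361 − 19 = 342.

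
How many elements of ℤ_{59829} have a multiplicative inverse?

Factor 59829: 59829 = 3 × 7**2 × 11 × 37.
φ(3) = 3 − 1 = 2.
φ(7^2) = 7^2 − 7^1 = 49 − 7 = 42.
φ(11) = 11 − 1 = 10.
φ(37) = 37 − 1 = 36.
Multiply: 2 · 42 · 10 · 36 = 30240.

30240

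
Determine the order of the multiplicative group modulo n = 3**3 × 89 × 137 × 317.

φ(104359887) = 104359887 · (1 − 1/3) · (1 − 1/89) · (1 − 1/137) · (1 − 1/317)
       = 104359887 · 7563776/11595543 = 68073984.

68073984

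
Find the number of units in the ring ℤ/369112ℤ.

169344

369112 = 2**3 × 29 × 37 × 43.
φ(369112) = 369112 · (1 − 1/2) · (1 − 1/29) · (1 − 1/37) · (1 − 1/43)
       = 369112 · 42336/92278 = 169344.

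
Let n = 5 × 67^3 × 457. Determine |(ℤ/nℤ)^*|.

540403776

φ(5) = 5 − 1 = 4.
φ(67^3) = 67^3 − 67^2 = 300763 − 4489 = 296274.
φ(457) = 457 − 1 = 456.
Multiply: 4 · 296274 · 456 = 540403776.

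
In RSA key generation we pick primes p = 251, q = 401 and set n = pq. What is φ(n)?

φ(100651) = 100651 · (1 − 1/251) · (1 − 1/401)
       = 100651 · 100000/100651 = 100000.

100000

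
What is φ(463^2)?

213906

φ(214369) = 214369 · (1 − 1/463)
       = 214369 · 462/463 = 213906.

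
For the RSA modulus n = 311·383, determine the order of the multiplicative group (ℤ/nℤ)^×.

φ(n) = (p − 1)(q − 1) = (311−1)(383−1) = 310·382 = 118420.

118420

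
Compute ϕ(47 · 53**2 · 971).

φ(47) = 47 − 1 = 46.
φ(53^2) = 53^1·(53−1) = 53·52 = 2756.
φ(971) = 971 − 1 = 970.
φ(128194333) = 46 × 2756 × 970 = 122972720.

122972720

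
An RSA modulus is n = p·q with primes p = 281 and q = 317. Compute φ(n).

88480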